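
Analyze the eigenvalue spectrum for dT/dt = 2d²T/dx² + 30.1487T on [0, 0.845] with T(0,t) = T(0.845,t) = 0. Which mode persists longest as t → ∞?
Eigenvalues: λₙ = 2n²π²/0.845² - 30.1487.
First three modes:
  n=1: λ₁ = 2π²/0.845² - 30.1487 ≈ -2.504
  n=2: λ₂ = 8π²/0.845² - 30.1487 ≈ 80.431
  n=3: λ₃ = 18π²/0.845² - 30.1487 ≈ 218.656
Since 2π²/0.845² ≈ 27.645 < 30.1487, λ₁ < 0.
The n=1 mode grows fastest (−λₙ is largest for n=1) → dominates.
Asymptotic: T ~ c₁ sin(πx/0.845) e^{2.504t} (exponential growth at rate −λ₁ ≈ 2.504).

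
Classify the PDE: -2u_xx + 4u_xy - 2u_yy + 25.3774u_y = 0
A = -2, B = 4, C = -2. Discriminant B² - 4AC = 0. Since 0 = 0, parabolic.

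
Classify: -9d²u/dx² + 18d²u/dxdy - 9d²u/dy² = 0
Parabolic (discriminant = 0).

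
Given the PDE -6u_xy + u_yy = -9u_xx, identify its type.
Rewriting in standard form: 9u_xx - 6u_xy + u_yy = 0. The second-order coefficients are A = 9, B = -6, C = 1. Since B² - 4AC = 0 = 0, this is a parabolic PDE.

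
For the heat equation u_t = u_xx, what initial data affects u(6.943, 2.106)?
The entire real line. The heat equation has infinite propagation speed: any initial disturbance instantly affects all points (though exponentially small far away).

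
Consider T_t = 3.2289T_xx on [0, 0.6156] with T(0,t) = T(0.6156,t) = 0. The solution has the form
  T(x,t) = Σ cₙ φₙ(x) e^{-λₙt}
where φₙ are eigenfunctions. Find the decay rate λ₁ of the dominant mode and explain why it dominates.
Eigenvalues: λₙ = 3.2289n²π²/0.6156².
First three modes:
  n=1: λ₁ = 3.2289π²/0.6156² ≈ 84.092
  n=2: λ₂ = 12.9156π²/0.6156² ≈ 336.37 (4× faster decay)
  n=3: λ₃ = 29.0601π²/0.6156² ≈ 756.832 (9× faster decay)
As t → ∞, higher modes decay exponentially faster. The n=1 mode dominates: T ~ c₁ sin(πx/0.6156) e^{-λ₁t}.
Decay rate: λ₁ = 3.2289π²/0.6156² ≈ 84.092.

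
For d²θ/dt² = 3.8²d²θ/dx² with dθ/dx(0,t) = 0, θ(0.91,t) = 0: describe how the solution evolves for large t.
θ oscillates (no decay). Energy is conserved; the solution oscillates indefinitely as standing waves.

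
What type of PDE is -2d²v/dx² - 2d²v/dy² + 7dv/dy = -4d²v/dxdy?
Rewriting in standard form: -2d²v/dx² + 4d²v/dxdy - 2d²v/dy² + 7dv/dy = 0. With A = -2, B = 4, C = -2, the discriminant is 0. This is a parabolic PDE.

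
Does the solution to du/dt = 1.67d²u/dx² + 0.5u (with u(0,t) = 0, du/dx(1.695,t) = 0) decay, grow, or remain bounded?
u → 0. Diffusion dominates reaction (r=0.5 < κπ²/(4L²)≈1.43); solution decays.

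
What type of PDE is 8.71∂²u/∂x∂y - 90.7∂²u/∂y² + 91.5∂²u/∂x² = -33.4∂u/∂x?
Rewriting in standard form: 91.5∂²u/∂x² + 8.71∂²u/∂x∂y - 90.7∂²u/∂y² + 33.4∂u/∂x = 0. With A = 91.5, B = 8.71, C = -90.7, the discriminant is 33272.0641. This is a hyperbolic PDE.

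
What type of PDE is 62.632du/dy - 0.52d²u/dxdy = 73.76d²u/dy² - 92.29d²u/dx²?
Rewriting in standard form: 92.29d²u/dx² - 0.52d²u/dxdy - 73.76d²u/dy² + 62.632du/dy = 0. With A = 92.29, B = -0.52, C = -73.76, the discriminant is 27229.512. This is a hyperbolic PDE.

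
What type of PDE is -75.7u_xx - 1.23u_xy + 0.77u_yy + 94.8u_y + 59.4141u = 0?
With A = -75.7, B = -1.23, C = 0.77, the discriminant is 234.6689. This is a hyperbolic PDE.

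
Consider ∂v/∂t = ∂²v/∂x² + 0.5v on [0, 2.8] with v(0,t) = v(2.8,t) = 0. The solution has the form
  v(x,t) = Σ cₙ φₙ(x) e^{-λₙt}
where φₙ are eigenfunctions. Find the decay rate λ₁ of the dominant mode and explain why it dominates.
Eigenvalues: λₙ = n²π²/2.8² - 0.5.
First three modes:
  n=1: λ₁ = π²/2.8² - 0.5 ≈ 0.759
  n=2: λ₂ = 4π²/2.8² - 0.5 ≈ 4.536
  n=3: λ₃ = 9π²/2.8² - 0.5 ≈ 10.83
Since π²/2.8² ≈ 1.259 > 0.5, all λₙ > 0.
The n=1 mode decays slowest → dominates as t → ∞.
Asymptotic: v ~ c₁ sin(πx/2.8) e^{-λ₁t} with decay rate λ₁ ≈ 0.759.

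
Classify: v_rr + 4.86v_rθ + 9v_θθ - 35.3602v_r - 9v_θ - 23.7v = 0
Elliptic (discriminant = -12.3804).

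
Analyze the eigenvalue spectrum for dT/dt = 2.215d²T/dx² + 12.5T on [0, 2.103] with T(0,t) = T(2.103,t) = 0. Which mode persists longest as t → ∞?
Eigenvalues: λₙ = 2.215n²π²/2.103² - 12.5.
First three modes:
  n=1: λ₁ = 2.215π²/2.103² - 12.5 ≈ -7.557
  n=2: λ₂ = 8.86π²/2.103² - 12.5 ≈ 7.272
  n=3: λ₃ = 19.935π²/2.103² - 12.5 ≈ 31.987
Since 2.215π²/2.103² ≈ 4.943 < 12.5, λ₁ < 0.
The n=1 mode grows fastest (−λₙ is largest for n=1) → dominates.
Asymptotic: T ~ c₁ sin(πx/2.103) e^{7.557t} (exponential growth at rate −λ₁ ≈ 7.557).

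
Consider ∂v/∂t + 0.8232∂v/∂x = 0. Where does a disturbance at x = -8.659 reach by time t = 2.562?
At x = -6.5499616. The characteristic carries data from (-8.659, 0) to (-6.5499616, 2.562).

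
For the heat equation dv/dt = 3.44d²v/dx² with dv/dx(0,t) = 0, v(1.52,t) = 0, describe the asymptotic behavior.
v → 0. Heat escapes through the Dirichlet boundary.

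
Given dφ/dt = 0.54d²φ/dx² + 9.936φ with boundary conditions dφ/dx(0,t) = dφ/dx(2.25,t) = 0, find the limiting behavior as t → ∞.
φ grows unboundedly. With Neumann BCs the constant mode has diffusion eigenvalue 0, so any r > 0 makes it grow like e^(9.936t); solution grows exponentially.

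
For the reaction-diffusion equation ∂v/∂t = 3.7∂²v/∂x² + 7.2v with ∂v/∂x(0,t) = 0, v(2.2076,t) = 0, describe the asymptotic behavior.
v grows unboundedly. Reaction dominates diffusion (r=7.2 > κπ²/(4L²)≈1.87); solution grows exponentially.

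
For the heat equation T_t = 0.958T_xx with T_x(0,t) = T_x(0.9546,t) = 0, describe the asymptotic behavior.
T → constant (steady state). Heat is conserved (no flux at boundaries); solution approaches the spatial average.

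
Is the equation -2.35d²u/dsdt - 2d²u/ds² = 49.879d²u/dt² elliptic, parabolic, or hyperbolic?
Rewriting in standard form: -2d²u/ds² - 2.35d²u/dsdt - 49.879d²u/dt² = 0. Computing B² - 4AC with A = -2, B = -2.35, C = -49.879: discriminant = -393.5095 (negative). Answer: elliptic.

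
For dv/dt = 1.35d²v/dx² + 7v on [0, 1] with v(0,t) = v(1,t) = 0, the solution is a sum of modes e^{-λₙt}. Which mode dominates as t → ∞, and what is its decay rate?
Eigenvalues: λₙ = 1.35n²π²/1² - 7.
First three modes:
  n=1: λ₁ = 1.35π² - 7 ≈ 6.324
  n=2: λ₂ = 5.4π² - 7 ≈ 46.296
  n=3: λ₃ = 12.15π² - 7 ≈ 112.916
Since 1.35π² ≈ 13.324 > 7, all λₙ > 0.
The n=1 mode decays slowest → dominates as t → ∞.
Asymptotic: v ~ c₁ sin(πx/1) e^{-λ₁t} with decay rate λ₁ ≈ 6.324.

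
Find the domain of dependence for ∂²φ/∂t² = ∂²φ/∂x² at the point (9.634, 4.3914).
Domain of dependence: [5.2426, 14.0254]. Signals travel at speed 1, so data within |x - 9.634| ≤ 1·4.3914 = 4.3914 can reach the point.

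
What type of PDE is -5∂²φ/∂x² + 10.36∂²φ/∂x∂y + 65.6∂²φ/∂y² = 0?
With A = -5, B = 10.36, C = 65.6, the discriminant is 1419.3296. This is a hyperbolic PDE.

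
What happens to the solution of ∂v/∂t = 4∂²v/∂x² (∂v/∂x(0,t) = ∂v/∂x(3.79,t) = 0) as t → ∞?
v → constant (steady state). Heat is conserved (no flux at boundaries); solution approaches the spatial average.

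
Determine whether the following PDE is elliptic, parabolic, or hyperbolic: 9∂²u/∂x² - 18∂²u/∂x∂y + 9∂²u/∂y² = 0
Coefficients: A = 9, B = -18, C = 9. B² - 4AC = 0, which is zero, so the equation is parabolic.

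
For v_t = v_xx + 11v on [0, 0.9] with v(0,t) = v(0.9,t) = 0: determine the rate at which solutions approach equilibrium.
Eigenvalues: λₙ = n²π²/0.9² - 11.
First three modes:
  n=1: λ₁ = π²/0.9² - 11 ≈ 1.185
  n=2: λ₂ = 4π²/0.9² - 11 ≈ 37.739
  n=3: λ₃ = 9π²/0.9² - 11 ≈ 98.662
Since π²/0.9² ≈ 12.185 > 11, all λₙ > 0.
The n=1 mode decays slowest → dominates as t → ∞.
Asymptotic: v ~ c₁ sin(πx/0.9) e^{-λ₁t} with decay rate λ₁ ≈ 1.185.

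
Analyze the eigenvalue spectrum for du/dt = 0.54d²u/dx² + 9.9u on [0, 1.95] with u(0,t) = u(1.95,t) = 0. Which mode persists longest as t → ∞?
Eigenvalues: λₙ = 0.54n²π²/1.95² - 9.9.
First three modes:
  n=1: λ₁ = 0.54π²/1.95² - 9.9 ≈ -8.498
  n=2: λ₂ = 2.16π²/1.95² - 9.9 ≈ -4.294
  n=3: λ₃ = 4.86π²/1.95² - 9.9 ≈ 2.714
Since 0.54π²/1.95² ≈ 1.402 < 9.9, λ₁ < 0.
The n=1 mode grows fastest (−λₙ is largest for n=1) → dominates.
Asymptotic: u ~ c₁ sin(πx/1.95) e^{8.498t} (exponential growth at rate −λ₁ ≈ 8.498).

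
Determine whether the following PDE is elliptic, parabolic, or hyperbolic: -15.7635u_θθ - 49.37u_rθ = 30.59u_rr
Rewriting in standard form: -30.59u_rr - 49.37u_rθ - 15.7635u_θθ = 0. Coefficients: A = -30.59, B = -49.37, C = -15.7635. B² - 4AC = 508.57504, which is positive, so the equation is hyperbolic.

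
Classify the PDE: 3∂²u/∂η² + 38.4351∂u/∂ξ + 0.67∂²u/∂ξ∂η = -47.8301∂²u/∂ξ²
Rewriting in standard form: 47.8301∂²u/∂ξ² + 0.67∂²u/∂ξ∂η + 3∂²u/∂η² + 38.4351∂u/∂ξ = 0. A = 47.8301, B = 0.67, C = 3. Discriminant B² - 4AC = -573.5123. Since -573.5123 < 0, elliptic.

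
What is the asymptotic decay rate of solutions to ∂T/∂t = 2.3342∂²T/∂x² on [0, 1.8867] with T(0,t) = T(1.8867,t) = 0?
Eigenvalues: λₙ = 2.3342n²π²/1.8867².
First three modes:
  n=1: λ₁ = 2.3342π²/1.8867² ≈ 6.472
  n=2: λ₂ = 9.3368π²/1.8867² ≈ 25.888 (4× faster decay)
  n=3: λ₃ = 21.0078π²/1.8867² ≈ 58.247 (9× faster decay)
As t → ∞, higher modes decay exponentially faster. The n=1 mode dominates: T ~ c₁ sin(πx/1.8867) e^{-λ₁t}.
Decay rate: λ₁ = 2.3342π²/1.8867² ≈ 6.472.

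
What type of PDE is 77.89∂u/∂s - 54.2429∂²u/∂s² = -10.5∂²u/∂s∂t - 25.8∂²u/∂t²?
Rewriting in standard form: -54.2429∂²u/∂s² + 10.5∂²u/∂s∂t + 25.8∂²u/∂t² + 77.89∂u/∂s = 0. With A = -54.2429, B = 10.5, C = 25.8, the discriminant is 5708.11728. This is a hyperbolic PDE.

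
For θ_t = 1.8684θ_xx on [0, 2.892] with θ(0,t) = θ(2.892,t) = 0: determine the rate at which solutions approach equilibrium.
Eigenvalues: λₙ = 1.8684n²π²/2.892².
First three modes:
  n=1: λ₁ = 1.8684π²/2.892² ≈ 2.205
  n=2: λ₂ = 7.4736π²/2.892² ≈ 8.819 (4× faster decay)
  n=3: λ₃ = 16.8156π²/2.892² ≈ 19.843 (9× faster decay)
As t → ∞, higher modes decay exponentially faster. The n=1 mode dominates: θ ~ c₁ sin(πx/2.892) e^{-λ₁t}.
Decay rate: λ₁ = 1.8684π²/2.892² ≈ 2.205.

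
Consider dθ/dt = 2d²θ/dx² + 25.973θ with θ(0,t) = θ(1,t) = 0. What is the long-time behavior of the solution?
As t → ∞, θ grows unboundedly. Reaction dominates diffusion (r=25.973 > κπ²/L²≈19.74); solution grows exponentially.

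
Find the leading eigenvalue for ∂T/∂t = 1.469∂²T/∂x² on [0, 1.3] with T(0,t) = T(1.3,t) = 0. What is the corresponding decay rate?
Eigenvalues: λₙ = 1.469n²π²/1.3².
First three modes:
  n=1: λ₁ = 1.469π²/1.3² ≈ 8.579
  n=2: λ₂ = 5.876π²/1.3² ≈ 34.316 (4× faster decay)
  n=3: λ₃ = 13.221π²/1.3² ≈ 77.211 (9× faster decay)
As t → ∞, higher modes decay exponentially faster. The n=1 mode dominates: T ~ c₁ sin(πx/1.3) e^{-λ₁t}.
Decay rate: λ₁ = 1.469π²/1.3² ≈ 8.579.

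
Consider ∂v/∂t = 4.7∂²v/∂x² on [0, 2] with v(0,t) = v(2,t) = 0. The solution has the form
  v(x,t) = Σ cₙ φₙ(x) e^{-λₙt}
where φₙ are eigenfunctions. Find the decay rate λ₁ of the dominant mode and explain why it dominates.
Eigenvalues: λₙ = 4.7n²π²/2².
First three modes:
  n=1: λ₁ = 4.7π²/2² ≈ 11.597
  n=2: λ₂ = 18.8π²/2² ≈ 46.387 (4× faster decay)
  n=3: λ₃ = 42.3π²/2² ≈ 104.371 (9× faster decay)
As t → ∞, higher modes decay exponentially faster. The n=1 mode dominates: v ~ c₁ sin(πx/2) e^{-λ₁t}.
Decay rate: λ₁ = 4.7π²/2² ≈ 11.597.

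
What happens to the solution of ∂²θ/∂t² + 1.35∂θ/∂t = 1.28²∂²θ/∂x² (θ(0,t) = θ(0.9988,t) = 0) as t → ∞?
θ → 0. Damping (γ=1.35) dissipates energy; oscillations decay exponentially.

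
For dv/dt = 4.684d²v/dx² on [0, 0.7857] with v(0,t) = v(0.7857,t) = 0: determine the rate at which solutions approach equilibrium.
Eigenvalues: λₙ = 4.684n²π²/0.7857².
First three modes:
  n=1: λ₁ = 4.684π²/0.7857² ≈ 74.886
  n=2: λ₂ = 18.736π²/0.7857² ≈ 299.546 (4× faster decay)
  n=3: λ₃ = 42.156π²/0.7857² ≈ 673.978 (9× faster decay)
As t → ∞, higher modes decay exponentially faster. The n=1 mode dominates: v ~ c₁ sin(πx/0.7857) e^{-λ₁t}.
Decay rate: λ₁ = 4.684π²/0.7857² ≈ 74.886.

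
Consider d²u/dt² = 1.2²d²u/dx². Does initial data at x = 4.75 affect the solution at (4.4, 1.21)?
Yes. The domain of dependence is [2.948, 5.852], and 4.75 ∈ [2.948, 5.852].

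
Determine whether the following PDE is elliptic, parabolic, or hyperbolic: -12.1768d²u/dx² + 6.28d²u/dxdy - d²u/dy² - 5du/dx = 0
Coefficients: A = -12.1768, B = 6.28, C = -1. B² - 4AC = -9.2688, which is negative, so the equation is elliptic.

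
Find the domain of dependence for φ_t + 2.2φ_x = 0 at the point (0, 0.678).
A single point: x = -1.4916. The characteristic through (0, 0.678) is x - 2.2t = const, so x = 0 - 2.2·0.678 = -1.4916.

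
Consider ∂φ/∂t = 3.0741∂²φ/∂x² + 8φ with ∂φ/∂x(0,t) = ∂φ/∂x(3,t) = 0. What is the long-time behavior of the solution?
As t → ∞, φ grows unboundedly. With Neumann BCs the constant mode has diffusion eigenvalue 0, so any r > 0 makes it grow like e^(8t); solution grows exponentially.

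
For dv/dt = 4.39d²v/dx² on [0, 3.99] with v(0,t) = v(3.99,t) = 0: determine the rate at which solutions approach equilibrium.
Eigenvalues: λₙ = 4.39n²π²/3.99².
First three modes:
  n=1: λ₁ = 4.39π²/3.99² ≈ 2.722
  n=2: λ₂ = 17.56π²/3.99² ≈ 10.886 (4× faster decay)
  n=3: λ₃ = 39.51π²/3.99² ≈ 24.494 (9× faster decay)
As t → ∞, higher modes decay exponentially faster. The n=1 mode dominates: v ~ c₁ sin(πx/3.99) e^{-λ₁t}.
Decay rate: λ₁ = 4.39π²/3.99² ≈ 2.722.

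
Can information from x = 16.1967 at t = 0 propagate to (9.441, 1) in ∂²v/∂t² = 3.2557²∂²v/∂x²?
No. The domain of dependence is [6.1853, 12.6967], and 16.1967 is outside this interval.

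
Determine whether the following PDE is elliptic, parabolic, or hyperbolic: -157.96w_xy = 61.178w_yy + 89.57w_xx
Rewriting in standard form: -89.57w_xx - 157.96w_xy - 61.178w_yy = 0. Coefficients: A = -89.57, B = -157.96, C = -61.178. B² - 4AC = 3032.50776, which is positive, so the equation is hyperbolic.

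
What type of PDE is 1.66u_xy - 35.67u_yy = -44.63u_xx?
Rewriting in standard form: 44.63u_xx + 1.66u_xy - 35.67u_yy = 0. With A = 44.63, B = 1.66, C = -35.67, the discriminant is 6370.564. This is a hyperbolic PDE.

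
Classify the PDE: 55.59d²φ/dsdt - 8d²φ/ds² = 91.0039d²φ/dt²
Rewriting in standard form: -8d²φ/ds² + 55.59d²φ/dsdt - 91.0039d²φ/dt² = 0. A = -8, B = 55.59, C = -91.0039. Discriminant B² - 4AC = 178.1233. Since 178.1233 > 0, hyperbolic.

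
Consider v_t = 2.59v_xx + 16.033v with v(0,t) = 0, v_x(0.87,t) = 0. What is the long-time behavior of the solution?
As t → ∞, v grows unboundedly. Reaction dominates diffusion (r=16.033 > κπ²/(4L²)≈8.44); solution grows exponentially.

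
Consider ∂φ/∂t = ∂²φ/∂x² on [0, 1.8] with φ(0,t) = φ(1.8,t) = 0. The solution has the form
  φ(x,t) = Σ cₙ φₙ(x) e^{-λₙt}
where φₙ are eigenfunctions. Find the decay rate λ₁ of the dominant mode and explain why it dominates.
Eigenvalues: λₙ = n²π²/1.8².
First three modes:
  n=1: λ₁ = π²/1.8² ≈ 3.046
  n=2: λ₂ = 4π²/1.8² ≈ 12.185 (4× faster decay)
  n=3: λ₃ = 9π²/1.8² ≈ 27.416 (9× faster decay)
As t → ∞, higher modes decay exponentially faster. The n=1 mode dominates: φ ~ c₁ sin(πx/1.8) e^{-λ₁t}.
Decay rate: λ₁ = π²/1.8² ≈ 3.046.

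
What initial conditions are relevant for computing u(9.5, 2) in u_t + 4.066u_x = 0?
A single point: x = 1.368. The characteristic through (9.5, 2) is x - 4.066t = const, so x = 9.5 - 4.066·2 = 1.368.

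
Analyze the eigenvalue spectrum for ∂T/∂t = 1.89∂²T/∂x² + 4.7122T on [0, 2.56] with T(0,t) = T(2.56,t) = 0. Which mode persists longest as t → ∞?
Eigenvalues: λₙ = 1.89n²π²/2.56² - 4.7122.
First three modes:
  n=1: λ₁ = 1.89π²/2.56² - 4.7122 ≈ -1.866
  n=2: λ₂ = 7.56π²/2.56² - 4.7122 ≈ 6.673
  n=3: λ₃ = 17.01π²/2.56² - 4.7122 ≈ 20.905
Since 1.89π²/2.56² ≈ 2.846 < 4.7122, λ₁ < 0.
The n=1 mode grows fastest (−λₙ is largest for n=1) → dominates.
Asymptotic: T ~ c₁ sin(πx/2.56) e^{1.866t} (exponential growth at rate −λ₁ ≈ 1.866).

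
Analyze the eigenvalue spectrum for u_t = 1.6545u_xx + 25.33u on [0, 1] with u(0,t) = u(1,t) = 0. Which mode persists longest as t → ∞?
Eigenvalues: λₙ = 1.6545n²π²/1² - 25.33.
First three modes:
  n=1: λ₁ = 1.6545π² - 25.33 ≈ -9.001
  n=2: λ₂ = 6.618π² - 25.33 ≈ 39.987
  n=3: λ₃ = 14.8905π² - 25.33 ≈ 121.633
Since 1.6545π² ≈ 16.329 < 25.33, λ₁ < 0.
The n=1 mode grows fastest (−λₙ is largest for n=1) → dominates.
Asymptotic: u ~ c₁ sin(πx/1) e^{9.001t} (exponential growth at rate −λ₁ ≈ 9.001).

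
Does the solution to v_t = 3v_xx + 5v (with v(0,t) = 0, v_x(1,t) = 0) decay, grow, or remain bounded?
v → 0. Diffusion dominates reaction (r=5 < κπ²/(4L²)≈7.4); solution decays.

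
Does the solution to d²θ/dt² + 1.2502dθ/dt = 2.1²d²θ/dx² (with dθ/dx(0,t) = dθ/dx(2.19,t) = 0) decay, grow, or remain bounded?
θ → constant (steady state). Damping (γ=1.2502) dissipates the nonconstant modes; with Neumann BCs the spatial average obeys M''+γM'=0 and tends to a finite limit.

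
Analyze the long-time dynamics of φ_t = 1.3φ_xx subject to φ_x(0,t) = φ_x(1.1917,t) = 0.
Long-time behavior: φ → constant (steady state). Heat is conserved (no flux at boundaries); solution approaches the spatial average.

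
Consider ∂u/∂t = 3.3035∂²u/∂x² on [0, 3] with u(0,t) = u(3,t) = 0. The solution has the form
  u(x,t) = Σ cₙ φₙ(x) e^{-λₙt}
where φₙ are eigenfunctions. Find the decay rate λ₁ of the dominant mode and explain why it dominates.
Eigenvalues: λₙ = 3.3035n²π²/3².
First three modes:
  n=1: λ₁ = 3.3035π²/3² ≈ 3.623
  n=2: λ₂ = 13.214π²/3² ≈ 14.491 (4× faster decay)
  n=3: λ₃ = 29.7315π²/3² ≈ 32.604 (9× faster decay)
As t → ∞, higher modes decay exponentially faster. The n=1 mode dominates: u ~ c₁ sin(πx/3) e^{-λ₁t}.
Decay rate: λ₁ = 3.3035π²/3² ≈ 3.623.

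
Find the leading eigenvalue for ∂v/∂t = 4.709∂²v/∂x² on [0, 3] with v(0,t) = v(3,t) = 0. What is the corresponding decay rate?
Eigenvalues: λₙ = 4.709n²π²/3².
First three modes:
  n=1: λ₁ = 4.709π²/3² ≈ 5.164
  n=2: λ₂ = 18.836π²/3² ≈ 20.656 (4× faster decay)
  n=3: λ₃ = 42.381π²/3² ≈ 46.476 (9× faster decay)
As t → ∞, higher modes decay exponentially faster. The n=1 mode dominates: v ~ c₁ sin(πx/3) e^{-λ₁t}.
Decay rate: λ₁ = 4.709π²/3² ≈ 5.164.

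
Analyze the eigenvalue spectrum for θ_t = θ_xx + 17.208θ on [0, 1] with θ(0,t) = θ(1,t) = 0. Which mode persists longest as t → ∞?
Eigenvalues: λₙ = n²π²/1² - 17.208.
First three modes:
  n=1: λ₁ = π² - 17.208 ≈ -7.338
  n=2: λ₂ = 4π² - 17.208 ≈ 22.27
  n=3: λ₃ = 9π² - 17.208 ≈ 71.618
Since π² ≈ 9.87 < 17.208, λ₁ < 0.
The n=1 mode grows fastest (−λₙ is largest for n=1) → dominates.
Asymptotic: θ ~ c₁ sin(πx/1) e^{7.338t} (exponential growth at rate −λ₁ ≈ 7.338).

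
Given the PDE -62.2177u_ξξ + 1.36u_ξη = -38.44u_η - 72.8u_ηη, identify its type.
Rewriting in standard form: -62.2177u_ξξ + 1.36u_ξη + 72.8u_ηη + 38.44u_η = 0. The second-order coefficients are A = -62.2177, B = 1.36, C = 72.8. Since B² - 4AC = 18119.64384 > 0, this is a hyperbolic PDE.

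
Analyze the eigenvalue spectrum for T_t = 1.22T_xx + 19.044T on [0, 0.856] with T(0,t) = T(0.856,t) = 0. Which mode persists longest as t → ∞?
Eigenvalues: λₙ = 1.22n²π²/0.856² - 19.044.
First three modes:
  n=1: λ₁ = 1.22π²/0.856² - 19.044 ≈ -2.611
  n=2: λ₂ = 4.88π²/0.856² - 19.044 ≈ 46.687
  n=3: λ₃ = 10.98π²/0.856² - 19.044 ≈ 128.851
Since 1.22π²/0.856² ≈ 16.433 < 19.044, λ₁ < 0.
The n=1 mode grows fastest (−λₙ is largest for n=1) → dominates.
Asymptotic: T ~ c₁ sin(πx/0.856) e^{2.611t} (exponential growth at rate −λ₁ ≈ 2.611).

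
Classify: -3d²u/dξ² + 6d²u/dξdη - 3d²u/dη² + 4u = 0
Parabolic (discriminant = 0).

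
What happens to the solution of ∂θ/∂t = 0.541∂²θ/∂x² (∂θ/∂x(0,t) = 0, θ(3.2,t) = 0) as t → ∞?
θ → 0. Heat escapes through the Dirichlet boundary.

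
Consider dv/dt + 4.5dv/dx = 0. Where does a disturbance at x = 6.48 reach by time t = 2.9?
At x = 19.53. The characteristic carries data from (6.48, 0) to (19.53, 2.9).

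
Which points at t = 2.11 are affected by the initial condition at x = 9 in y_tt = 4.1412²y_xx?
Domain of influence: [0.262068, 17.737932]. Data at x = 9 spreads outward at speed 4.1412.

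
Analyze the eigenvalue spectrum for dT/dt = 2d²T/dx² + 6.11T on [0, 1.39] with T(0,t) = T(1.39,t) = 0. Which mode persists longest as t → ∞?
Eigenvalues: λₙ = 2n²π²/1.39² - 6.11.
First three modes:
  n=1: λ₁ = 2π²/1.39² - 6.11 ≈ 4.106
  n=2: λ₂ = 8π²/1.39² - 6.11 ≈ 34.756
  n=3: λ₃ = 18π²/1.39² - 6.11 ≈ 85.838
Since 2π²/1.39² ≈ 10.216 > 6.11, all λₙ > 0.
The n=1 mode decays slowest → dominates as t → ∞.
Asymptotic: T ~ c₁ sin(πx/1.39) e^{-λ₁t} with decay rate λ₁ ≈ 4.106.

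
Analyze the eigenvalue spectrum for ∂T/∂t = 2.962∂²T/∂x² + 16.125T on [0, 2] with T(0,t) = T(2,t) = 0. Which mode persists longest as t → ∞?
Eigenvalues: λₙ = 2.962n²π²/2² - 16.125.
First three modes:
  n=1: λ₁ = 2.962π²/2² - 16.125 ≈ -8.817
  n=2: λ₂ = 11.848π²/2² - 16.125 ≈ 13.109
  n=3: λ₃ = 26.658π²/2² - 16.125 ≈ 49.651
Since 2.962π²/2² ≈ 7.308 < 16.125, λ₁ < 0.
The n=1 mode grows fastest (−λₙ is largest for n=1) → dominates.
Asymptotic: T ~ c₁ sin(πx/2) e^{8.817t} (exponential growth at rate −λ₁ ≈ 8.817).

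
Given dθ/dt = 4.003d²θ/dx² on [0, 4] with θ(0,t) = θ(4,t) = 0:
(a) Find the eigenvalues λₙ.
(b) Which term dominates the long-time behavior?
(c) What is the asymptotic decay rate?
Eigenvalues: λₙ = 4.003n²π²/4².
First three modes:
  n=1: λ₁ = 4.003π²/4² ≈ 2.469
  n=2: λ₂ = 16.012π²/4² ≈ 9.877 (4× faster decay)
  n=3: λ₃ = 36.027π²/4² ≈ 22.223 (9× faster decay)
As t → ∞, higher modes decay exponentially faster. The n=1 mode dominates: θ ~ c₁ sin(πx/4) e^{-λ₁t}.
Decay rate: λ₁ = 4.003π²/4² ≈ 2.469.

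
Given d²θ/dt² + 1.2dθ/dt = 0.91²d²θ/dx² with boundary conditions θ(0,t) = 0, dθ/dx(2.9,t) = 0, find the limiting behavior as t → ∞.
θ → 0. Damping (γ=1.2) dissipates energy; oscillations decay exponentially.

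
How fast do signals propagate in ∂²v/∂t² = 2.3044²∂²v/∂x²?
Speed = 2.3044. Information travels along characteristics x = x₀ ± 2.3044t.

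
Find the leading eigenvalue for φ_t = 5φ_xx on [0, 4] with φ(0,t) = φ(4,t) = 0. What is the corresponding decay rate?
Eigenvalues: λₙ = 5n²π²/4².
First three modes:
  n=1: λ₁ = 5π²/4² ≈ 3.084
  n=2: λ₂ = 20π²/4² ≈ 12.337 (4× faster decay)
  n=3: λ₃ = 45π²/4² ≈ 27.758 (9× faster decay)
As t → ∞, higher modes decay exponentially faster. The n=1 mode dominates: φ ~ c₁ sin(πx/4) e^{-λ₁t}.
Decay rate: λ₁ = 5π²/4² ≈ 3.084.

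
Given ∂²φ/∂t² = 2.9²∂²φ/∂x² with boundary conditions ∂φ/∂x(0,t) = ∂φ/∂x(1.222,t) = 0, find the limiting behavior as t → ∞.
φ oscillates about a mean that drifts linearly in t (generically unbounded; no decay). There is no damping, so the nonconstant modes persist as standing waves (energy conserved, no decay). But with Neumann conditions at both ends the constant mode has eigenvalue 0: the spatial mean M(t) of φ satisfies M'' = 0, so M(t) = M(0) + M'(0)·t. Unless the initial velocity has zero mean (∫φ_t(x,0)dx = 0), the solution grows linearly in t (unbounded, though not exponentially); if it does have zero mean, the solution stays bounded and simply oscillates.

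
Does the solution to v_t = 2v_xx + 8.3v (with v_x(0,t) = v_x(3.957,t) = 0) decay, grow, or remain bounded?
v grows unboundedly. With Neumann BCs the constant mode has diffusion eigenvalue 0, so any r > 0 makes it grow like e^(8.3t); solution grows exponentially.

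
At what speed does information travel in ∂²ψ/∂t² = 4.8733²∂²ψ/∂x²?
Speed = 4.8733. Information travels along characteristics x = x₀ ± 4.8733t.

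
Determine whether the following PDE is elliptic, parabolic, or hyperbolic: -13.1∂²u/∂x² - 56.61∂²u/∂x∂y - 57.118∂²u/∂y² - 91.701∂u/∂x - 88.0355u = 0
Coefficients: A = -13.1, B = -56.61, C = -57.118. B² - 4AC = 211.7089, which is positive, so the equation is hyperbolic.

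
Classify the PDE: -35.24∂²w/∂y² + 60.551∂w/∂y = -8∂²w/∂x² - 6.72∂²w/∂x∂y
Rewriting in standard form: 8∂²w/∂x² + 6.72∂²w/∂x∂y - 35.24∂²w/∂y² + 60.551∂w/∂y = 0. A = 8, B = 6.72, C = -35.24. Discriminant B² - 4AC = 1172.8384. Since 1172.8384 > 0, hyperbolic.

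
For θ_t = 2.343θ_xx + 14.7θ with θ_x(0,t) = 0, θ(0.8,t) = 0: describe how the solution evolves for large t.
θ grows unboundedly. Reaction dominates diffusion (r=14.7 > κπ²/(4L²)≈9.03); solution grows exponentially.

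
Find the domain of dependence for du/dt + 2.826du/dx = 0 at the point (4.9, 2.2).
A single point: x = -1.3172. The characteristic through (4.9, 2.2) is x - 2.826t = const, so x = 4.9 - 2.826·2.2 = -1.3172.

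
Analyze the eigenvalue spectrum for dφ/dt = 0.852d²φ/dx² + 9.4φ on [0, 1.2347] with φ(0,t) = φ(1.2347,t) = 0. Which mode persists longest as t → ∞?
Eigenvalues: λₙ = 0.852n²π²/1.2347² - 9.4.
First three modes:
  n=1: λ₁ = 0.852π²/1.2347² - 9.4 ≈ -3.884
  n=2: λ₂ = 3.408π²/1.2347² - 9.4 ≈ 12.664
  n=3: λ₃ = 7.668π²/1.2347² - 9.4 ≈ 40.243
Since 0.852π²/1.2347² ≈ 5.516 < 9.4, λ₁ < 0.
The n=1 mode grows fastest (−λₙ is largest for n=1) → dominates.
Asymptotic: φ ~ c₁ sin(πx/1.2347) e^{3.884t} (exponential growth at rate −λ₁ ≈ 3.884).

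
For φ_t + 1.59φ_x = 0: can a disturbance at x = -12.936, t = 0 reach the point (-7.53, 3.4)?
Yes. The characteristic through (-7.53, 3.4) passes through x = -12.936.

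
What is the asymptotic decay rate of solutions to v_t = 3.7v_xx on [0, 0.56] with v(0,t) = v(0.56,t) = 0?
Eigenvalues: λₙ = 3.7n²π²/0.56².
First three modes:
  n=1: λ₁ = 3.7π²/0.56² ≈ 116.446
  n=2: λ₂ = 14.8π²/0.56² ≈ 465.785 (4× faster decay)
  n=3: λ₃ = 33.3π²/0.56² ≈ 1048.016 (9× faster decay)
As t → ∞, higher modes decay exponentially faster. The n=1 mode dominates: v ~ c₁ sin(πx/0.56) e^{-λ₁t}.
Decay rate: λ₁ = 3.7π²/0.56² ≈ 116.446.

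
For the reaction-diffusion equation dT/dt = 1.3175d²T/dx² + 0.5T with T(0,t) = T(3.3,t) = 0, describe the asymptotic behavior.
T → 0. Diffusion dominates reaction (r=0.5 < κπ²/L²≈1.19); solution decays.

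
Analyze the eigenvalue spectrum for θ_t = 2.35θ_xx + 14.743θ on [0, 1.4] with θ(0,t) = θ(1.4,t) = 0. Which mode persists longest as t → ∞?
Eigenvalues: λₙ = 2.35n²π²/1.4² - 14.743.
First three modes:
  n=1: λ₁ = 2.35π²/1.4² - 14.743 ≈ -2.91
  n=2: λ₂ = 9.4π²/1.4² - 14.743 ≈ 32.591
  n=3: λ₃ = 21.15π²/1.4² - 14.743 ≈ 91.758
Since 2.35π²/1.4² ≈ 11.833 < 14.743, λ₁ < 0.
The n=1 mode grows fastest (−λₙ is largest for n=1) → dominates.
Asymptotic: θ ~ c₁ sin(πx/1.4) e^{2.91t} (exponential growth at rate −λ₁ ≈ 2.91).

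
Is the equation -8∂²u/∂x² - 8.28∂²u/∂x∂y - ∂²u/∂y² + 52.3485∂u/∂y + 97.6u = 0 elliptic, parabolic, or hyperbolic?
Computing B² - 4AC with A = -8, B = -8.28, C = -1: discriminant = 36.5584 (positive). Answer: hyperbolic.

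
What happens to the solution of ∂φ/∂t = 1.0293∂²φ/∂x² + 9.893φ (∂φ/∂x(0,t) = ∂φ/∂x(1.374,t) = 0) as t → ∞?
φ grows unboundedly. With Neumann BCs the constant mode has diffusion eigenvalue 0, so any r > 0 makes it grow like e^(9.893t); solution grows exponentially.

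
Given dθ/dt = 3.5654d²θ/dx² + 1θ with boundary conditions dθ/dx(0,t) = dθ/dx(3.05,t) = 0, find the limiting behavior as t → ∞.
θ grows unboundedly. With Neumann BCs the constant mode has diffusion eigenvalue 0, so any r > 0 makes it grow like e^(1t); solution grows exponentially.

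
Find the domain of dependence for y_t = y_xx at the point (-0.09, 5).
The entire real line. The heat equation has infinite propagation speed: any initial disturbance instantly affects all points (though exponentially small far away).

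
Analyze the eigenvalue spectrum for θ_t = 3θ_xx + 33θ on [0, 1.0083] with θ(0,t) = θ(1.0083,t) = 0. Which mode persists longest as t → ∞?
Eigenvalues: λₙ = 3n²π²/1.0083² - 33.
First three modes:
  n=1: λ₁ = 3π²/1.0083² - 33 ≈ -3.877
  n=2: λ₂ = 12π²/1.0083² - 33 ≈ 83.493
  n=3: λ₃ = 27π²/1.0083² - 33 ≈ 229.11
Since 3π²/1.0083² ≈ 29.123 < 33, λ₁ < 0.
The n=1 mode grows fastest (−λₙ is largest for n=1) → dominates.
Asymptotic: θ ~ c₁ sin(πx/1.0083) e^{3.877t} (exponential growth at rate −λ₁ ≈ 3.877).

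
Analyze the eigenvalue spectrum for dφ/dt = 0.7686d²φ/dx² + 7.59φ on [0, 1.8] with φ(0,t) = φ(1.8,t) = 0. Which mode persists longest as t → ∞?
Eigenvalues: λₙ = 0.7686n²π²/1.8² - 7.59.
First three modes:
  n=1: λ₁ = 0.7686π²/1.8² - 7.59 ≈ -5.249
  n=2: λ₂ = 3.0744π²/1.8² - 7.59 ≈ 1.775
  n=3: λ₃ = 6.9174π²/1.8² - 7.59 ≈ 13.482
Since 0.7686π²/1.8² ≈ 2.341 < 7.59, λ₁ < 0.
The n=1 mode grows fastest (−λₙ is largest for n=1) → dominates.
Asymptotic: φ ~ c₁ sin(πx/1.8) e^{5.249t} (exponential growth at rate −λ₁ ≈ 5.249).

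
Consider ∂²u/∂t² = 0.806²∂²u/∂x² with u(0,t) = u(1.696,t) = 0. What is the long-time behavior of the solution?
As t → ∞, u oscillates (no decay). Energy is conserved; the solution oscillates indefinitely as standing waves.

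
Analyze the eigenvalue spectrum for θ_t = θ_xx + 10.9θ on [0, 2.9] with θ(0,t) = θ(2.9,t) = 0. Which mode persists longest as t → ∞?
Eigenvalues: λₙ = n²π²/2.9² - 10.9.
First three modes:
  n=1: λ₁ = π²/2.9² - 10.9 ≈ -9.726
  n=2: λ₂ = 4π²/2.9² - 10.9 ≈ -6.206
  n=3: λ₃ = 9π²/2.9² - 10.9 ≈ -0.338
Since π²/2.9² ≈ 1.174 < 10.9, λ₁ < 0.
The n=1 mode grows fastest (−λₙ is largest for n=1) → dominates.
Asymptotic: θ ~ c₁ sin(πx/2.9) e^{9.726t} (exponential growth at rate −λ₁ ≈ 9.726).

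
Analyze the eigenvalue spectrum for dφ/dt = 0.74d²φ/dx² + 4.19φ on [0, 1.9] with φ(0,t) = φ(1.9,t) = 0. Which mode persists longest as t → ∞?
Eigenvalues: λₙ = 0.74n²π²/1.9² - 4.19.
First three modes:
  n=1: λ₁ = 0.74π²/1.9² - 4.19 ≈ -2.167
  n=2: λ₂ = 2.96π²/1.9² - 4.19 ≈ 3.903
  n=3: λ₃ = 6.66π²/1.9² - 4.19 ≈ 14.018
Since 0.74π²/1.9² ≈ 2.023 < 4.19, λ₁ < 0.
The n=1 mode grows fastest (−λₙ is largest for n=1) → dominates.
Asymptotic: φ ~ c₁ sin(πx/1.9) e^{2.167t} (exponential growth at rate −λ₁ ≈ 2.167).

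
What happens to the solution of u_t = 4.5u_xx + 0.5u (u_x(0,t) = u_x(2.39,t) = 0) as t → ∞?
u grows unboundedly. With Neumann BCs the constant mode has diffusion eigenvalue 0, so any r > 0 makes it grow like e^(0.5t); solution grows exponentially.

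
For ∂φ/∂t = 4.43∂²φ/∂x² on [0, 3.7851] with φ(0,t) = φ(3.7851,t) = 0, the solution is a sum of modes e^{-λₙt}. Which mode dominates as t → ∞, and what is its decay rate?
Eigenvalues: λₙ = 4.43n²π²/3.7851².
First three modes:
  n=1: λ₁ = 4.43π²/3.7851² ≈ 3.052
  n=2: λ₂ = 17.72π²/3.7851² ≈ 12.207 (4× faster decay)
  n=3: λ₃ = 39.87π²/3.7851² ≈ 27.466 (9× faster decay)
As t → ∞, higher modes decay exponentially faster. The n=1 mode dominates: φ ~ c₁ sin(πx/3.7851) e^{-λ₁t}.
Decay rate: λ₁ = 4.43π²/3.7851² ≈ 3.052.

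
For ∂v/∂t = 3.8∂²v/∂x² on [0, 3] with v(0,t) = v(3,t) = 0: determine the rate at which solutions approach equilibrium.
Eigenvalues: λₙ = 3.8n²π²/3².
First three modes:
  n=1: λ₁ = 3.8π²/3² ≈ 4.167
  n=2: λ₂ = 15.2π²/3² ≈ 16.669 (4× faster decay)
  n=3: λ₃ = 34.2π²/3² ≈ 37.504 (9× faster decay)
As t → ∞, higher modes decay exponentially faster. The n=1 mode dominates: v ~ c₁ sin(πx/3) e^{-λ₁t}.
Decay rate: λ₁ = 3.8π²/3² ≈ 4.167.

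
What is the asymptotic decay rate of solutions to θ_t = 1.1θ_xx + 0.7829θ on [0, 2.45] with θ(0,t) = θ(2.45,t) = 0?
Eigenvalues: λₙ = 1.1n²π²/2.45² - 0.7829.
First three modes:
  n=1: λ₁ = 1.1π²/2.45² - 0.7829 ≈ 1.026
  n=2: λ₂ = 4.4π²/2.45² - 0.7829 ≈ 6.452
  n=3: λ₃ = 9.9π²/2.45² - 0.7829 ≈ 15.495
Since 1.1π²/2.45² ≈ 1.809 > 0.7829, all λₙ > 0.
The n=1 mode decays slowest → dominates as t → ∞.
Asymptotic: θ ~ c₁ sin(πx/2.45) e^{-λ₁t} with decay rate λ₁ ≈ 1.026.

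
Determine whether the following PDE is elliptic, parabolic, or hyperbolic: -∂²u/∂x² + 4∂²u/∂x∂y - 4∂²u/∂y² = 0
Coefficients: A = -1, B = 4, C = -4. B² - 4AC = 0, which is zero, so the equation is parabolic.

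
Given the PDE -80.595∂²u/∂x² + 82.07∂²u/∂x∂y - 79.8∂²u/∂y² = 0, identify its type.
The second-order coefficients are A = -80.595, B = 82.07, C = -79.8. Since B² - 4AC = -18990.4391 < 0, this is an elliptic PDE.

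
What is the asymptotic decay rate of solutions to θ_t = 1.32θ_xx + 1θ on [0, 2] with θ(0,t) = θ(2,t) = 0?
Eigenvalues: λₙ = 1.32n²π²/2² - 1.
First three modes:
  n=1: λ₁ = 1.32π²/2² - 1 ≈ 2.257
  n=2: λ₂ = 5.28π²/2² - 1 ≈ 12.028
  n=3: λ₃ = 11.88π²/2² - 1 ≈ 28.313
Since 1.32π²/2² ≈ 3.257 > 1, all λₙ > 0.
The n=1 mode decays slowest → dominates as t → ∞.
Asymptotic: θ ~ c₁ sin(πx/2) e^{-λ₁t} with decay rate λ₁ ≈ 2.257.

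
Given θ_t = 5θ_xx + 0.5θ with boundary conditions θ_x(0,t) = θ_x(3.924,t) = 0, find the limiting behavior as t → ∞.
θ grows unboundedly. With Neumann BCs the constant mode has diffusion eigenvalue 0, so any r > 0 makes it grow like e^(0.5t); solution grows exponentially.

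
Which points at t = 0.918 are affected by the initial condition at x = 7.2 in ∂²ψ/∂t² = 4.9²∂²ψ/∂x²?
Domain of influence: [2.7018, 11.6982]. Data at x = 7.2 spreads outward at speed 4.9.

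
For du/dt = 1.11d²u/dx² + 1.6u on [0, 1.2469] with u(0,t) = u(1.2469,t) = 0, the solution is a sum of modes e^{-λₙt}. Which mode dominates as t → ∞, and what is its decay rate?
Eigenvalues: λₙ = 1.11n²π²/1.2469² - 1.6.
First three modes:
  n=1: λ₁ = 1.11π²/1.2469² - 1.6 ≈ 5.446
  n=2: λ₂ = 4.44π²/1.2469² - 1.6 ≈ 26.585
  n=3: λ₃ = 9.99π²/1.2469² - 1.6 ≈ 61.816
Since 1.11π²/1.2469² ≈ 7.046 > 1.6, all λₙ > 0.
The n=1 mode decays slowest → dominates as t → ∞.
Asymptotic: u ~ c₁ sin(πx/1.2469) e^{-λ₁t} with decay rate λ₁ ≈ 5.446.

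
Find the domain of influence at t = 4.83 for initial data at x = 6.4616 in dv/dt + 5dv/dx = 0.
At x = 30.6116. The characteristic carries data from (6.4616, 0) to (30.6116, 4.83).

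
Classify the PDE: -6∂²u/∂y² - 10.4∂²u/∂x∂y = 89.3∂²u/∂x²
Rewriting in standard form: -89.3∂²u/∂x² - 10.4∂²u/∂x∂y - 6∂²u/∂y² = 0. A = -89.3, B = -10.4, C = -6. Discriminant B² - 4AC = -2035.04. Since -2035.04 < 0, elliptic.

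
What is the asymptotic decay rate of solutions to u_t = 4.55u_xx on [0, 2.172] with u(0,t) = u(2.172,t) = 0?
Eigenvalues: λₙ = 4.55n²π²/2.172².
First three modes:
  n=1: λ₁ = 4.55π²/2.172² ≈ 9.519
  n=2: λ₂ = 18.2π²/2.172² ≈ 38.076 (4× faster decay)
  n=3: λ₃ = 40.95π²/2.172² ≈ 85.671 (9× faster decay)
As t → ∞, higher modes decay exponentially faster. The n=1 mode dominates: u ~ c₁ sin(πx/2.172) e^{-λ₁t}.
Decay rate: λ₁ = 4.55π²/2.172² ≈ 9.519.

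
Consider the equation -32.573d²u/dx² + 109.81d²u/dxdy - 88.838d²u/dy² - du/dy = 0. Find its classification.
Hyperbolic. (A = -32.573, B = 109.81, C = -88.838 gives B² - 4AC = 483.355404.)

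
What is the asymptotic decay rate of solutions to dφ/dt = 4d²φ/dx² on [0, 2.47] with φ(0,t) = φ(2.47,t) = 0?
Eigenvalues: λₙ = 4n²π²/2.47².
First three modes:
  n=1: λ₁ = 4π²/2.47² ≈ 6.471
  n=2: λ₂ = 16π²/2.47² ≈ 25.884 (4× faster decay)
  n=3: λ₃ = 36π²/2.47² ≈ 58.238 (9× faster decay)
As t → ∞, higher modes decay exponentially faster. The n=1 mode dominates: φ ~ c₁ sin(πx/2.47) e^{-λ₁t}.
Decay rate: λ₁ = 4π²/2.47² ≈ 6.471.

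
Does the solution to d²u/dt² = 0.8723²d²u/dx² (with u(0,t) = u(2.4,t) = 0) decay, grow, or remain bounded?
u oscillates (no decay). Energy is conserved; the solution oscillates indefinitely as standing waves.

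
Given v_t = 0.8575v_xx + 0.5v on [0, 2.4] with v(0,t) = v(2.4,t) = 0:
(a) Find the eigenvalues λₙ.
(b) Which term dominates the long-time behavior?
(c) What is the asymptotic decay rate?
Eigenvalues: λₙ = 0.8575n²π²/2.4² - 0.5.
First three modes:
  n=1: λ₁ = 0.8575π²/2.4² - 0.5 ≈ 0.969
  n=2: λ₂ = 3.43π²/2.4² - 0.5 ≈ 5.377
  n=3: λ₃ = 7.7175π²/2.4² - 0.5 ≈ 12.724
Since 0.8575π²/2.4² ≈ 1.469 > 0.5, all λₙ > 0.
The n=1 mode decays slowest → dominates as t → ∞.
Asymptotic: v ~ c₁ sin(πx/2.4) e^{-λ₁t} with decay rate λ₁ ≈ 0.969.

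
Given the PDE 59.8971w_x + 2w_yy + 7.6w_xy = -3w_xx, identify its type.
Rewriting in standard form: 3w_xx + 7.6w_xy + 2w_yy + 59.8971w_x = 0. The second-order coefficients are A = 3, B = 7.6, C = 2. Since B² - 4AC = 33.76 > 0, this is a hyperbolic PDE.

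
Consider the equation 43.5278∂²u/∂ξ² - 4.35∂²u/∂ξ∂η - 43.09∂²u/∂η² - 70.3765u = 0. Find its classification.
Hyperbolic. (A = 43.5278, B = -4.35, C = -43.09 gives B² - 4AC = 7521.374108.)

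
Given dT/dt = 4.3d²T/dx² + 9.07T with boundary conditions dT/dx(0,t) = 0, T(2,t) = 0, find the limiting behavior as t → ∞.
T grows unboundedly. Reaction dominates diffusion (r=9.07 > κπ²/(4L²)≈2.65); solution grows exponentially.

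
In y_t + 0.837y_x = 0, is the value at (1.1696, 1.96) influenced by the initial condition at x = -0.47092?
Yes. The characteristic through (1.1696, 1.96) passes through x = -0.47092.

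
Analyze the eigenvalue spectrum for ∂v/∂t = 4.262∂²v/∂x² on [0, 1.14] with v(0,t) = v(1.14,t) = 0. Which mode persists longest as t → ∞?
Eigenvalues: λₙ = 4.262n²π²/1.14².
First three modes:
  n=1: λ₁ = 4.262π²/1.14² ≈ 32.367
  n=2: λ₂ = 17.048π²/1.14² ≈ 129.468 (4× faster decay)
  n=3: λ₃ = 38.358π²/1.14² ≈ 291.304 (9× faster decay)
As t → ∞, higher modes decay exponentially faster. The n=1 mode dominates: v ~ c₁ sin(πx/1.14) e^{-λ₁t}.
Decay rate: λ₁ = 4.262π²/1.14² ≈ 32.367.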